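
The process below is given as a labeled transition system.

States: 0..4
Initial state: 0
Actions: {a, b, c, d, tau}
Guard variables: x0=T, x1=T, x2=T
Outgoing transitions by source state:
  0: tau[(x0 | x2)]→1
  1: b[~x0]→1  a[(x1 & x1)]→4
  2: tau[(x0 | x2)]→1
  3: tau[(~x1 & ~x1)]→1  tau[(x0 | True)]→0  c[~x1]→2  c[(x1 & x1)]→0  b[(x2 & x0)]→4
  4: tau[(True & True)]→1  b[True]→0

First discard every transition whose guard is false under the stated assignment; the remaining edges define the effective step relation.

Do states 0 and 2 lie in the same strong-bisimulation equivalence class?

Compute ~ classes (split until stable):
  P[0] = {{0,1,2,3,4}}
  P[1] = {{0,2},{1},{3},{4}}
4 equivalence class(es) (converged in 2)
[0]={0,2}  [2]={0,2}

Answer: BISIMILAR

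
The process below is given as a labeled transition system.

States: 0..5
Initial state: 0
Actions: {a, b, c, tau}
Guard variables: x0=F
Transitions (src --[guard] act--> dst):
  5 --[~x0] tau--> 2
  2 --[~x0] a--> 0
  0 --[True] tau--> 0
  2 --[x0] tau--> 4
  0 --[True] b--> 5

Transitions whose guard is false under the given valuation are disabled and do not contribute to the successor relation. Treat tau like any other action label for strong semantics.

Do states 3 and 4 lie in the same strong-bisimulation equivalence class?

Answer: BISIMILAR

Analysis:
Bisimulation quotient by refinement:
  round 0: {{0,1,2,3,4,5}}
  round 1: {{0},{1,3,4},{2},{5}}
4 equivalence class(es) (converged in 2)
[3]={1,3,4}  [4]={1,3,4}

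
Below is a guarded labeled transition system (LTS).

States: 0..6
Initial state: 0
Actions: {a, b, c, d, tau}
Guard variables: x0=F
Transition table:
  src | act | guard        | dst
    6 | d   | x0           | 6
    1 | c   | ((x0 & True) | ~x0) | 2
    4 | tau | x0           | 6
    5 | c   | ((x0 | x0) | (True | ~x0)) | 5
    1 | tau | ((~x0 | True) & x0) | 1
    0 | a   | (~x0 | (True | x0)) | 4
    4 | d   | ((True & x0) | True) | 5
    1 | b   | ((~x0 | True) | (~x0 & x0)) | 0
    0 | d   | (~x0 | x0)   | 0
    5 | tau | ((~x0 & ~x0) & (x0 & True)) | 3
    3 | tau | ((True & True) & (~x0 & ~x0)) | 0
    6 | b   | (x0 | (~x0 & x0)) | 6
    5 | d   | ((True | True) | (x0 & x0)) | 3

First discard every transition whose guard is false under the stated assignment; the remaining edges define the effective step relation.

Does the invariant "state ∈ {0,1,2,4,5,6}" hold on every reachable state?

Answer: INVARIANT VIOLATED at state 3

Analysis:
Allowed set {0,1,2,4,5,6}
Reach set: {0,3,4,5}
  0: ok
  3: outside
  4: ok
  5: ok
reach 3 via a·d·d — violates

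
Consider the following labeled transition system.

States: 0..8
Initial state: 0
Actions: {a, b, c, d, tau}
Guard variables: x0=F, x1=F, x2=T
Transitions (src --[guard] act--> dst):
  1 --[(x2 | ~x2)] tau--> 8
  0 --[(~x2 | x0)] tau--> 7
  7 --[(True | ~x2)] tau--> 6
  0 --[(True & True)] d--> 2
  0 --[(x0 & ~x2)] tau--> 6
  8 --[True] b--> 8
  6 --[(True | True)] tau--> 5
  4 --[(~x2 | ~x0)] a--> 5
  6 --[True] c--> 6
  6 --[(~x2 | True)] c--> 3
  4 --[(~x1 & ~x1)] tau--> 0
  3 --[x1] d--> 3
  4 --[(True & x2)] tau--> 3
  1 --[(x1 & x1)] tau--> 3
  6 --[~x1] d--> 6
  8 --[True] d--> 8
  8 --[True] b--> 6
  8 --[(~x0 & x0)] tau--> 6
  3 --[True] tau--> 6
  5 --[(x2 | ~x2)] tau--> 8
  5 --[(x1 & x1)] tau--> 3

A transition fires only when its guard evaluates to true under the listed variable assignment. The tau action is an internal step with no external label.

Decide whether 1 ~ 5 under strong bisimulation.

Answer: BISIMILAR

Working:
Compute ~ classes (split until stable):
  P[0] = {{0,1,2,3,4,5,6,7,8}}
  P[1] = {{0},{1,3,5,7},{2},{4},{6},{8}}
  P[2] = {{0},{1,5},{2},{3,7},{4},{6},{8}}
stable after 3 split(s): 7 block(s)
class of 1: {1,5}; class of 5: {1,5}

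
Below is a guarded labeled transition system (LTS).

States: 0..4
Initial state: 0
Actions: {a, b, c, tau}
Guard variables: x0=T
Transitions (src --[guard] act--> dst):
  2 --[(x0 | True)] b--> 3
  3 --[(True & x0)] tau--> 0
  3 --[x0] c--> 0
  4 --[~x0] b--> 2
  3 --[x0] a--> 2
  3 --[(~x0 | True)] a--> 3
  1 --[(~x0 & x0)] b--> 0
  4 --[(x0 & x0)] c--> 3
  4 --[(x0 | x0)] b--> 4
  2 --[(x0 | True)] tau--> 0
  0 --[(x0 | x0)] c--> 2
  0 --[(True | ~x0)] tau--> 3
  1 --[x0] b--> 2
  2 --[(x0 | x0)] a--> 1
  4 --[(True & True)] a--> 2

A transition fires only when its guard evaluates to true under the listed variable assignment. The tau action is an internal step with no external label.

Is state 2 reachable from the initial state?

Answer: REACHABLE

Working:
13 transition(s) survive guard evaluation.
depth 0: {0}
depth 1: {2,3}  now seen {0,2,3}
depth 2: {1}  now seen {0,1,2,3}
Reachable = {0,1,2,3}
trace reaching 2: c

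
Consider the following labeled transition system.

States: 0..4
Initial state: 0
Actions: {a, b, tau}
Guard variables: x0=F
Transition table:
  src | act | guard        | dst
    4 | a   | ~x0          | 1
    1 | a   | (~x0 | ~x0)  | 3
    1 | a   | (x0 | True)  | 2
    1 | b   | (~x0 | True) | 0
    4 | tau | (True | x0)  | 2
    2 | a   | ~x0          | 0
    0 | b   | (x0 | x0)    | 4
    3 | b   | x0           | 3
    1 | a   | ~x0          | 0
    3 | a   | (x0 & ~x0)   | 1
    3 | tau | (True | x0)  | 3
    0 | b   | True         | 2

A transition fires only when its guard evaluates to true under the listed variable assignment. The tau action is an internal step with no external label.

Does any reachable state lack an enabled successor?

Reach set: {0,2}
  0: b→2  [1 exit(s)]
  2: a→0  [1 exit(s)]

Answer: DEADLOCK-FREE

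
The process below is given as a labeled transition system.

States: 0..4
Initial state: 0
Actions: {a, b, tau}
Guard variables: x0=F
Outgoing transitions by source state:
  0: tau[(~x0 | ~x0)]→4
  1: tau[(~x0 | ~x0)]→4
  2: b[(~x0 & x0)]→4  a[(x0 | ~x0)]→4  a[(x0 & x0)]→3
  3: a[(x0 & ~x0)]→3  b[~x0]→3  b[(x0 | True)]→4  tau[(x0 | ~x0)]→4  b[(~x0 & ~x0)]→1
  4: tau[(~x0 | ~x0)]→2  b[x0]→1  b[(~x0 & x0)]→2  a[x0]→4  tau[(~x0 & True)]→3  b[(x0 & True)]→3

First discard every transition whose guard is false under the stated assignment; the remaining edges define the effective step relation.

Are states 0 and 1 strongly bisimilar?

Answer: BISIMILAR

Analysis:
Refine partition for ~:
  round 0: {{0,1,2,3,4}}
  round 1: {{0,1,4},{2},{3}}
  round 2: {{0,1},{2},{3},{4}}
Fixed point at round 3; 4 class(es).
[0]={0,1}  [1]={0,1}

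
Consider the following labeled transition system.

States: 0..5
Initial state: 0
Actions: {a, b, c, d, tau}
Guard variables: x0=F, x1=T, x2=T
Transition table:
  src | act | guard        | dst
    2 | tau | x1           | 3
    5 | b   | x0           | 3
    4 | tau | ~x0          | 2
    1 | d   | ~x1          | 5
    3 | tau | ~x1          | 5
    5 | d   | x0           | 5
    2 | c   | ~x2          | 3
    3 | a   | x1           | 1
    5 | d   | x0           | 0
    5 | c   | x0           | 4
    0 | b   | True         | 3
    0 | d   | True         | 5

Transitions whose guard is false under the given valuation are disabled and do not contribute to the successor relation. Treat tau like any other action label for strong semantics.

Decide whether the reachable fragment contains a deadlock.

Answer: DEADLOCK at state 1

Working:
Reach set: {0,1,3,5}
  0: b→3  d→5  [2 out]
  1: ∅  [no exit]
  3: a→1  [1 out]
  5: ∅  [no exit]
witness 1: b·a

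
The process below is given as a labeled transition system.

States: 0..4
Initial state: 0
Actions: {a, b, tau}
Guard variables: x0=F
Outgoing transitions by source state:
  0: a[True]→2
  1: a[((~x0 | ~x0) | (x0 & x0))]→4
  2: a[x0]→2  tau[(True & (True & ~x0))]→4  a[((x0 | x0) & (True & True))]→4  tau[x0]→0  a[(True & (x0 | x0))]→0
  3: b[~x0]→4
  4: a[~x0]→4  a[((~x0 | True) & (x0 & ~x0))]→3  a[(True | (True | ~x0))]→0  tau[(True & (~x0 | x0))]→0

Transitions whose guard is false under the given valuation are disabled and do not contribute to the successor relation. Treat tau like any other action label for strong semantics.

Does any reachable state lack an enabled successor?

R = {0,2,4}
  0: a→2  [1 out]
  2: tau→4  [1 out]
  4: a→0  a→4  tau→0  [3 out]

Answer: DEADLOCK-FREE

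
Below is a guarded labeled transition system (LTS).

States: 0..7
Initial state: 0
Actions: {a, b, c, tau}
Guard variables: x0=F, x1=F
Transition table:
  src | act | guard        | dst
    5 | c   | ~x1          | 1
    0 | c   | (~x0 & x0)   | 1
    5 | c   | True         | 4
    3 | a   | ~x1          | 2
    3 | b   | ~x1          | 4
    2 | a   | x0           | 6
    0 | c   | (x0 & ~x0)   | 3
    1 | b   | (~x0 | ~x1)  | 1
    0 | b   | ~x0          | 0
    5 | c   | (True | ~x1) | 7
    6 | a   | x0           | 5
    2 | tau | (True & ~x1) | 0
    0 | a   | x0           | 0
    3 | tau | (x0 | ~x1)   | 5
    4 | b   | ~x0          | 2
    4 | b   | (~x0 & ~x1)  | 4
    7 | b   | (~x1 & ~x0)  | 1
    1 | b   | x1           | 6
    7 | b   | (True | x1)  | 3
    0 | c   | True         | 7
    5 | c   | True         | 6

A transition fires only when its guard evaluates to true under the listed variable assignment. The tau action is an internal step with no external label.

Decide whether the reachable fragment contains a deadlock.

Answer: DEADLOCK at state 6

Trace:
R = {0,1,2,3,4,5,6,7}
  0: b→0  c→7  [2 out]
  1: b→1  [1 out]
  2: tau→0  [1 out]
  3: a→2  b→4  tau→5  [3 out]
  4: b→2  b→4  [2 out]
  5: c→1  c→4  c→6  c→7  [4 out]
  6: ∅  [no exit]
  7: b→1  b→3  [2 out]
trace reaching 6: c·b·tau·c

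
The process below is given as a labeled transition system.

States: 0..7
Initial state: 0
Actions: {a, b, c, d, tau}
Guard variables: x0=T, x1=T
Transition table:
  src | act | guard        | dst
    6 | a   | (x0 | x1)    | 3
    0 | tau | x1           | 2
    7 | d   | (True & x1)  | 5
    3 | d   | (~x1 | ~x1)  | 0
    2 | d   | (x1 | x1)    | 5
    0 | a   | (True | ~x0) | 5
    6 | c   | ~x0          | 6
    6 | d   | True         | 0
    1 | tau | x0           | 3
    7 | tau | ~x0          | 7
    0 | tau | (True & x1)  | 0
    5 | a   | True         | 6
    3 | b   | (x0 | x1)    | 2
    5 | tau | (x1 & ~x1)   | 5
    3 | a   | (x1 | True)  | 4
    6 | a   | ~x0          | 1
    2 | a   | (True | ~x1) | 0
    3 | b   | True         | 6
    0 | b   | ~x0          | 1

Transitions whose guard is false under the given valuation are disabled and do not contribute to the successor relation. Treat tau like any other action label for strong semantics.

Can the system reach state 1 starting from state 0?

Answer: UNREACHABLE

Trace:
13 transition(s) survive guard evaluation.
depth 0: {0}
depth 1: {2,5}  cumulative {0,2,5}
depth 2: {6}  cumulative {0,2,5,6}
depth 3: {3}  cumulative {0,2,3,5,6}
depth 4: {4}  cumulative {0,2,3,4,5,6}
R = {0,2,3,4,5,6}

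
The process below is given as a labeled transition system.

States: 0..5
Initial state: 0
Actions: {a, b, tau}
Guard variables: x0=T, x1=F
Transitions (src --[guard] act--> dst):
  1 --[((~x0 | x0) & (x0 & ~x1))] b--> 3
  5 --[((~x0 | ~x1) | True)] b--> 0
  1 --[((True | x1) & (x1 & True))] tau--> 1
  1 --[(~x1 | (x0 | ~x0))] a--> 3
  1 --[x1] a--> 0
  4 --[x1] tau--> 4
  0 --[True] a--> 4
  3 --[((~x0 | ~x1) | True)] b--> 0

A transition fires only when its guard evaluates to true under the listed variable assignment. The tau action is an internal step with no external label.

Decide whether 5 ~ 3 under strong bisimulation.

Answer: BISIMILAR

Working:
Refine partition for ~:
  round 0: {{0,1,2,3,4,5}}
  round 1: {{0},{1},{2,4},{3,5}}
Fixed point at round 2; 4 class(es).
5∈{3,5}, 3∈{3,5}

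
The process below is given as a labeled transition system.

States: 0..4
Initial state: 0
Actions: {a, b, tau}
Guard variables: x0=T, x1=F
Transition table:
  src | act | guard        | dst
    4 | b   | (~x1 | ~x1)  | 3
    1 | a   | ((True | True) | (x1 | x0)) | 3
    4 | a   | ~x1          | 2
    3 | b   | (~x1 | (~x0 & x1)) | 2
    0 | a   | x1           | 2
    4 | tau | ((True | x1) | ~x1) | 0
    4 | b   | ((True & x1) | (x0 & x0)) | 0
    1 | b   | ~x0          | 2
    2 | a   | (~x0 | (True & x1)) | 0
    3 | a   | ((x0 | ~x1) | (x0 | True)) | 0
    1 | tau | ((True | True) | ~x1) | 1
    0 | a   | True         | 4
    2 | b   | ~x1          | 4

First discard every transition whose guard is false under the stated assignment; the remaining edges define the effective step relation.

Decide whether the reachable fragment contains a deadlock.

Answer: DEADLOCK-FREE

Analysis:
Reachable = {0,2,3,4}
  0: a→4  [deg 1]
  2: b→4  [deg 1]
  3: a→0  b→2  [deg 2]
  4: a→2  b→0  b→3  tau→0  [deg 4]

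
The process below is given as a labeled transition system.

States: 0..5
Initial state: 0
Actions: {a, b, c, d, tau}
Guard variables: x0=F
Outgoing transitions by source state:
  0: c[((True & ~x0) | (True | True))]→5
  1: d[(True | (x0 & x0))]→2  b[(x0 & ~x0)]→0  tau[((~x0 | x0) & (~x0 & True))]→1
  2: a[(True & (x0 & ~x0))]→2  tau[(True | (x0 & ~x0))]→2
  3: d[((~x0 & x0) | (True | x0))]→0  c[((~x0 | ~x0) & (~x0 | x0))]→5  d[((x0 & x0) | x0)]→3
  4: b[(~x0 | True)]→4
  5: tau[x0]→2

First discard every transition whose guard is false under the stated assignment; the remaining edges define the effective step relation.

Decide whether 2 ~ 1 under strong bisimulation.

Bisimulation quotient by refinement:
  π0 = {{0,1,2,3,4,5}}
  π1 = {{0},{1},{2},{3},{4},{5}}
6 equivalence class(es) (converged in 2)
class of 2: {2}; class of 1: {1}

Answer: NOT BISIMILAR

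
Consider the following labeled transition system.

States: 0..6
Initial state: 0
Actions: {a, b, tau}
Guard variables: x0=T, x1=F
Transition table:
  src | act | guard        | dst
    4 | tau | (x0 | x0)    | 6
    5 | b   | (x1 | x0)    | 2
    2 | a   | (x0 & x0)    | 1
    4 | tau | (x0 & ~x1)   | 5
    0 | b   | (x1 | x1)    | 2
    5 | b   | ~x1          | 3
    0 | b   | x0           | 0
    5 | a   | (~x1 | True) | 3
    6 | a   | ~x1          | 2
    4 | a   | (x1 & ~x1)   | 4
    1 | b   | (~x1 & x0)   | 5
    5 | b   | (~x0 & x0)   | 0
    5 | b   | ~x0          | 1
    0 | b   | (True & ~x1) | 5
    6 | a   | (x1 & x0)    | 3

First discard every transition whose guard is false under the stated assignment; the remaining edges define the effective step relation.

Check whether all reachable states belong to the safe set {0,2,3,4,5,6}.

Answer: INVARIANT VIOLATED at state 1

Trace:
Allowed set {0,2,3,4,5,6}
Reach set: {0,1,2,3,5}
  0: ✓
  1: ✗ unsafe
  2: ✓
  3: ✓
  5: ✓
witness against invariant: b·b·a → 1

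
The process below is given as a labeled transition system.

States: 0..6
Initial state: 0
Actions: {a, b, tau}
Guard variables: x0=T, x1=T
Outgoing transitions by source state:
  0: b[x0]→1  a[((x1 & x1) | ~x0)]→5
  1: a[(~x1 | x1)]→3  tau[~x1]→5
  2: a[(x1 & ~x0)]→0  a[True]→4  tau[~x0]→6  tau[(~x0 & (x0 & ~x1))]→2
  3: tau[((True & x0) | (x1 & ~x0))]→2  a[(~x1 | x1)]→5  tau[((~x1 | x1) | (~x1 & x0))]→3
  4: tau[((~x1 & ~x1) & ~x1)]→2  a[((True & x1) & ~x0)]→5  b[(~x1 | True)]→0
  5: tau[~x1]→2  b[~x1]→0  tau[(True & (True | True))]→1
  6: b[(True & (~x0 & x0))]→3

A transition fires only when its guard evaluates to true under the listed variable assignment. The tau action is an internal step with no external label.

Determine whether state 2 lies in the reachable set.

Guard filter leaves 9 enabled edge(s).
L0 = {0}
L1 = {1,5}  cumulative {0,1,5}
L2 = {3}  cumulative {0,1,3,5}
L3 = {2}  cumulative {0,1,2,3,5}
L4 = {4}  cumulative {0,1,2,3,4,5}
Reachable = {0,1,2,3,4,5}
trace reaching 2: b·a·tau

Answer: REACHABLE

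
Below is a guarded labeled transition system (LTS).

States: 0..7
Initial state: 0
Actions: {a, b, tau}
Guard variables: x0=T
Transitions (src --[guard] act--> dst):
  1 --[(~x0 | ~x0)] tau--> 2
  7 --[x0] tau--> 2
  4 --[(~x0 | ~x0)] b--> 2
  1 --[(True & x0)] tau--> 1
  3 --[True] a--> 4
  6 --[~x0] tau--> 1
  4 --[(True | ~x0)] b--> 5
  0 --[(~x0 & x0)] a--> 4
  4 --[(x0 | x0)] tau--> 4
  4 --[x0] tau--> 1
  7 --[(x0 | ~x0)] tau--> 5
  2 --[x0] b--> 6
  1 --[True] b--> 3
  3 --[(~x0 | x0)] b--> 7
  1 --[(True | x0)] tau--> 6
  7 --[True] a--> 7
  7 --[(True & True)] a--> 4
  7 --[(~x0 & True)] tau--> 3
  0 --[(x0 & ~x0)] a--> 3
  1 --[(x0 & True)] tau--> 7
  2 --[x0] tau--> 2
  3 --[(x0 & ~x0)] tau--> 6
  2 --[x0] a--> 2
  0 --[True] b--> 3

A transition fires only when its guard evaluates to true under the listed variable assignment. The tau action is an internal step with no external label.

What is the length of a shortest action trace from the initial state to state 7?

Layered search for 7:
  L0 = {0}
  L1 = {3}
  L2 = {4,7}
depth(7)=2, e.g. b·b

Answer: 2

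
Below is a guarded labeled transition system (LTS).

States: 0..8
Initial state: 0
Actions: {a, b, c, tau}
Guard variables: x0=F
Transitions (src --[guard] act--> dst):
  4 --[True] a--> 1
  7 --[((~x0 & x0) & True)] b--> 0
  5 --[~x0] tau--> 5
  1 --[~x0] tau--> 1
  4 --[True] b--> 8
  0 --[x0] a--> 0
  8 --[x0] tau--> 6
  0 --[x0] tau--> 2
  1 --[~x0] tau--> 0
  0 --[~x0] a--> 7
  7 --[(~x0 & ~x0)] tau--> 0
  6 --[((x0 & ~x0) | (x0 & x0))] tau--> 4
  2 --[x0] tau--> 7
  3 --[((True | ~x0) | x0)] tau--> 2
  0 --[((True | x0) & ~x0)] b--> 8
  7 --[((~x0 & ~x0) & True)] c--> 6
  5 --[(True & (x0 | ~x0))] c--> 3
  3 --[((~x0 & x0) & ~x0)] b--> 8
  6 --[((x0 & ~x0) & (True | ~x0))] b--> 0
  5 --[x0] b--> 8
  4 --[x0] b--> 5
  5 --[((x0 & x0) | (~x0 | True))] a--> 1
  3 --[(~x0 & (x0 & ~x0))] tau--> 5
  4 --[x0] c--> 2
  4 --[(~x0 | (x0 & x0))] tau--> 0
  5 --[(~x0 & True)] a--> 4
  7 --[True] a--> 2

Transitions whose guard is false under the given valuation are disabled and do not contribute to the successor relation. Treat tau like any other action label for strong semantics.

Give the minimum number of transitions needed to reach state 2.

Answer: 2

Working:
Layered search for 2:
  L0 = {0}
  L1 = {7,8}
  L2 = {2,6}
2 enters at depth 2; path a·a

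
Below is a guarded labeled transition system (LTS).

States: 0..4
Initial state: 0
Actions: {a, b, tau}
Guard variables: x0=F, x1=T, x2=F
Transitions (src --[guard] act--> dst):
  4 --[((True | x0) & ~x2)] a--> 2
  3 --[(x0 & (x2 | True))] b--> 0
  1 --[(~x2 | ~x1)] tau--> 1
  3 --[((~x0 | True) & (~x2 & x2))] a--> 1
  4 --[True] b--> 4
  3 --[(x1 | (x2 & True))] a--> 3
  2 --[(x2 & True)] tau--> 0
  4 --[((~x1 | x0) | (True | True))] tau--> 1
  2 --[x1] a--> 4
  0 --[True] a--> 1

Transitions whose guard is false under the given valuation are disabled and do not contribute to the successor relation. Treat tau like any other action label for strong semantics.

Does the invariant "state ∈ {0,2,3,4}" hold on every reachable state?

Allowed set {0,2,3,4}
R = {0,1}
  0: ok
  1: VIOLATES
reach 1 via a — violates

Answer: INVARIANT VIOLATED at state 1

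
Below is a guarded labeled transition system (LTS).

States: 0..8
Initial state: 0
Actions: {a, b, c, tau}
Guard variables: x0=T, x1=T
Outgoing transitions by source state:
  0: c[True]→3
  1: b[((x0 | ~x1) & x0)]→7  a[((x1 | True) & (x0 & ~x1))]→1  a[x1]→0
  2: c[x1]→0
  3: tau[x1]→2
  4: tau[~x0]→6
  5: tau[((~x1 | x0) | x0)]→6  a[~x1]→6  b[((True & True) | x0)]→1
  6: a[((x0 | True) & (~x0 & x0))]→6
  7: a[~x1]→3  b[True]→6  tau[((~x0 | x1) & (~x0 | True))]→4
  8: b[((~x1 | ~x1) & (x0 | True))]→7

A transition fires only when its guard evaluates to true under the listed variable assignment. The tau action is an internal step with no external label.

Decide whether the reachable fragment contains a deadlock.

Reach set: {0,2,3}
  0: c→3  [1 out]
  2: c→0  [1 out]
  3: tau→2  [1 out]

Answer: DEADLOCK-FREE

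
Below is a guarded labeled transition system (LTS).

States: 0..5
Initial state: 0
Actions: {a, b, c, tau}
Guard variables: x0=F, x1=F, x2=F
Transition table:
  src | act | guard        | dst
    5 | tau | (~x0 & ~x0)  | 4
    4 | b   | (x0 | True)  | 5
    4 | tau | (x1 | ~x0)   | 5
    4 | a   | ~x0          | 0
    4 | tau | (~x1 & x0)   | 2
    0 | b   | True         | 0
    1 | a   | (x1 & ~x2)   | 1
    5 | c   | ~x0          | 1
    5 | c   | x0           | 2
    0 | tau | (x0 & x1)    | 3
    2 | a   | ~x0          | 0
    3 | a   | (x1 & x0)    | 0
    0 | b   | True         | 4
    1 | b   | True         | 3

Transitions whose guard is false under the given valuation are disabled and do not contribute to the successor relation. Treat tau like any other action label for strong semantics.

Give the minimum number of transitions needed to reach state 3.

Answer: 4

Working:
Breadth-first toward 3:
  L0 = {0}
  L1 = {4}
  L2 = {5}
  L3 = {1}
  L4 = {3}
3 enters at depth 4; path b·b·c·b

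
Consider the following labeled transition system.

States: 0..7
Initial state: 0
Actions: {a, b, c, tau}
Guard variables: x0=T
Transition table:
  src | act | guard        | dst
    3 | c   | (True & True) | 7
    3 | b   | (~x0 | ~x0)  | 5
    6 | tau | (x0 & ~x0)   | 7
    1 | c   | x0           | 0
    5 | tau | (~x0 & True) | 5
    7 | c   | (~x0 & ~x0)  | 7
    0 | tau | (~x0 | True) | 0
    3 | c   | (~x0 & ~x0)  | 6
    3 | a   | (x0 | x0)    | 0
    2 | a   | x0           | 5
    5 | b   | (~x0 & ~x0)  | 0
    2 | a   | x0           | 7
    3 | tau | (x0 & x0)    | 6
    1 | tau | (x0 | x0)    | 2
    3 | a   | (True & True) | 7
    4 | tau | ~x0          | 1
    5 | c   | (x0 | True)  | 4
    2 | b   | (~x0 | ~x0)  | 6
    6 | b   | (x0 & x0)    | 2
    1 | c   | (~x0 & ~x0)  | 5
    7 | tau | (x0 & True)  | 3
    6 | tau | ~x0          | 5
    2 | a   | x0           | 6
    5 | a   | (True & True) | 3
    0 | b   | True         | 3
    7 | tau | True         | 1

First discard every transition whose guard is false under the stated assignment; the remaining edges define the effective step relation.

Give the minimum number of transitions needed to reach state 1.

Breadth-first toward 1:
  L0 = {0}
  L1 = {3}
  L2 = {6,7}
  L3 = {1,2}
first hit 1 at d=3 via b·a·tau

Answer: 3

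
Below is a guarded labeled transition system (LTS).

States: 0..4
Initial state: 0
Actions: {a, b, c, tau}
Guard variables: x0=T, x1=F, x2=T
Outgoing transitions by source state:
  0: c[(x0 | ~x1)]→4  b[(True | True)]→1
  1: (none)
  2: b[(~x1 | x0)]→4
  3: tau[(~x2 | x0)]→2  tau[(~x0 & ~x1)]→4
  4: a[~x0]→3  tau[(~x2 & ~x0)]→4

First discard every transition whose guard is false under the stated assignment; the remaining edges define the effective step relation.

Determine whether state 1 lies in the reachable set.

4 transition(s) survive guard evaluation.
depth 0: {0}
depth 1: {1,4}  total {0,1,4}
R = {0,1,4}
Path to 1: b

Answer: REACHABLE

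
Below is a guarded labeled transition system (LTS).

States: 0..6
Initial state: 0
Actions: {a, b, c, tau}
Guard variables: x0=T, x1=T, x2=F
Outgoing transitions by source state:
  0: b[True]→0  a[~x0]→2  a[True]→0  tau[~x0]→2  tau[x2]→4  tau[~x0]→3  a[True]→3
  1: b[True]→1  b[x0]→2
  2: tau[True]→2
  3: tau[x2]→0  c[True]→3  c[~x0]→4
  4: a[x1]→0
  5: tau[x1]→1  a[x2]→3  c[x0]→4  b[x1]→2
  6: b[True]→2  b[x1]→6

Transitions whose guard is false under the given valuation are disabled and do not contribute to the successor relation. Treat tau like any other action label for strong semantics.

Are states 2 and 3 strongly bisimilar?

Bisimulation quotient by refinement:
  round 0: {{0,1,2,3,4,5,6}}
  round 1: {{0},{1,6},{2},{3},{4},{5}}
Fixed point at round 2; 6 class(es).
2∈{2}, 3∈{3}

Answer: NOT BISIMILAR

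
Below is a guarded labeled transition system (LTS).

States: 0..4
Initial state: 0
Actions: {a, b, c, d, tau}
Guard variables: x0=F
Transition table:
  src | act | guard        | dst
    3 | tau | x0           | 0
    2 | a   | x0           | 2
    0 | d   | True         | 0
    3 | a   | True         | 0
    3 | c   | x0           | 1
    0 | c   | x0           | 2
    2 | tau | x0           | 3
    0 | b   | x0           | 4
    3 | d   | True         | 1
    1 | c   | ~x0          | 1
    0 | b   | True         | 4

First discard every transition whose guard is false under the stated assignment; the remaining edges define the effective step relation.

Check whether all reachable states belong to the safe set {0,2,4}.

Allowed set {0,2,4}
R = {0,4}
  0: ok
  4: ok

Answer: INVARIANT HOLDS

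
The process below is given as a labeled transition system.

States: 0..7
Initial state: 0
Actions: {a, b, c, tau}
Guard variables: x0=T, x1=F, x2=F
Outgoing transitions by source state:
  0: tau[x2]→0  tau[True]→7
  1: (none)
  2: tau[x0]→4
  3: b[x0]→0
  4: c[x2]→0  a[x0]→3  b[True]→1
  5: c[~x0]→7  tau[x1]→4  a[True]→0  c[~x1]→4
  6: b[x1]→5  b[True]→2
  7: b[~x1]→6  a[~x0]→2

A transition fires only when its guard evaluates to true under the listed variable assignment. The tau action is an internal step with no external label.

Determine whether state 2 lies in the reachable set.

Guard filter leaves 9 enabled edge(s).
depth 0: {0}
depth 1: {7}  now seen {0,7}
depth 2: {6}  now seen {0,6,7}
depth 3: {2}  now seen {0,2,6,7}
depth 4: {4}  now seen {0,2,4,6,7}
depth 5: {1,3}  now seen {0,1,2,3,4,6,7}
Reach set: {0,1,2,3,4,6,7}
Path to 2: tau·b·b

Answer: REACHABLE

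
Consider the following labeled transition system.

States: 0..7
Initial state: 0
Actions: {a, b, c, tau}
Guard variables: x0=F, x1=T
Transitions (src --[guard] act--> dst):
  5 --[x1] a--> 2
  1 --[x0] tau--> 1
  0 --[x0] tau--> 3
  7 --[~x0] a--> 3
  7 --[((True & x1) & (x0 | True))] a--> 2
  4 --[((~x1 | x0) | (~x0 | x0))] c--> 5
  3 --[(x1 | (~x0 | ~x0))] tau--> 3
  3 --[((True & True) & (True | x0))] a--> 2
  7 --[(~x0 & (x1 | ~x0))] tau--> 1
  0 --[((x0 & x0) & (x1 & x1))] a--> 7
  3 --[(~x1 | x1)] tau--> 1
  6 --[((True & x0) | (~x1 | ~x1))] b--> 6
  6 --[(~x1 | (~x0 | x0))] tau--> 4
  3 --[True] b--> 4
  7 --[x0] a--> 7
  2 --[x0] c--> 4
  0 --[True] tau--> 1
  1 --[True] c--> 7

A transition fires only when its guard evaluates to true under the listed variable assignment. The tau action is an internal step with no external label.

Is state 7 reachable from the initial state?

Answer: REACHABLE

Analysis:
12 transition(s) survive guard evaluation.
Layer 0: {0}
Layer 1: {1}  total {0,1}
Layer 2: {7}  total {0,1,7}
Layer 3: {2,3}  total {0,1,2,3,7}
Layer 4: {4}  total {0,1,2,3,4,7}
Layer 5: {5}  total {0,1,2,3,4,5,7}
Reach set: {0,1,2,3,4,5,7}
witness 7: tau·c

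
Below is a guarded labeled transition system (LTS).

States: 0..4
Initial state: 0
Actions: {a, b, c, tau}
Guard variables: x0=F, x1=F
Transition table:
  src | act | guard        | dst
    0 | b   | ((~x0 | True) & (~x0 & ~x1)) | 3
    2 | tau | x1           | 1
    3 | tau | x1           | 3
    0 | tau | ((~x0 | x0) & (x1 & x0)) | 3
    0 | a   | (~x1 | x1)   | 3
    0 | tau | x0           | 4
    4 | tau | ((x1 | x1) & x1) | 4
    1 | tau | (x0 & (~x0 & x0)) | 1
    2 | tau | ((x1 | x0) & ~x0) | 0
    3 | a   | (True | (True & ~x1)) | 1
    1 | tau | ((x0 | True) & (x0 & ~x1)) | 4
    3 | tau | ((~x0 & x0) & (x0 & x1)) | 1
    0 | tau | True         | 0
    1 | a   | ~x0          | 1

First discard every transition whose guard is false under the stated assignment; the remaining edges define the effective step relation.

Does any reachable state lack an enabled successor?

Reachable = {0,1,3}
  0: a→3  b→3  tau→0  [3 exit(s)]
  1: a→1  [1 exit(s)]
  3: a→1  [1 exit(s)]

Answer: DEADLOCK-FREE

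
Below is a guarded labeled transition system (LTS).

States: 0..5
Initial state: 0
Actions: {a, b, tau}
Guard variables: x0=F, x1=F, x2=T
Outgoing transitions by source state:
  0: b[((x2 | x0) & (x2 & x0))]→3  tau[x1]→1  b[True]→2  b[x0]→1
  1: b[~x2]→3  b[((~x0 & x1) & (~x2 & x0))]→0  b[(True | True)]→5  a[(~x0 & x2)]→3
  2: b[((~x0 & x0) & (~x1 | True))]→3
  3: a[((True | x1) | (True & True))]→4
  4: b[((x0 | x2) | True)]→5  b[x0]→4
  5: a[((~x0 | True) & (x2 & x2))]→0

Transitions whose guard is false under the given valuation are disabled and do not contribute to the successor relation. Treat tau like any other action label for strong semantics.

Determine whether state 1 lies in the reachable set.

Answer: UNREACHABLE

Trace:
After dropping false guards: 6 live edges.
L0 = {0}
L1 = {2}  cumulative {0,2}
Reachable = {0,2}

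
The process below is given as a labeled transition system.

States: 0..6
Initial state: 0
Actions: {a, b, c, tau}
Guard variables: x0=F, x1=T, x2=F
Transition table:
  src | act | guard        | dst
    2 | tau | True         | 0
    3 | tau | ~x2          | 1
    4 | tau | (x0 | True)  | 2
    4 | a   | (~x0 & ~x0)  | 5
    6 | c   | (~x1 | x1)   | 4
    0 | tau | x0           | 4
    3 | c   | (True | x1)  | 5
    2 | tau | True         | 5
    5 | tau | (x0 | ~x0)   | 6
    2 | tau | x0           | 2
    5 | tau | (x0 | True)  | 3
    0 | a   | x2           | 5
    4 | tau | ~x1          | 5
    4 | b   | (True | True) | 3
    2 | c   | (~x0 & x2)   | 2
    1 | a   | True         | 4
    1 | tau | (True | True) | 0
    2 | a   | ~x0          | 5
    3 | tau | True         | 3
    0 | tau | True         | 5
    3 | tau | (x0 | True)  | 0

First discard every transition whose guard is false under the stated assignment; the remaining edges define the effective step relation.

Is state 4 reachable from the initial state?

Guard filter leaves 16 enabled edge(s).
Layer 0: {0}
Layer 1: {5}  total {0,5}
Layer 2: {3,6}  total {0,3,5,6}
Layer 3: {1,4}  total {0,1,3,4,5,6}
Layer 4: {2}  total {0,1,2,3,4,5,6}
Reach set: {0,1,2,3,4,5,6}
trace reaching 4: tau·tau·c

Answer: REACHABLE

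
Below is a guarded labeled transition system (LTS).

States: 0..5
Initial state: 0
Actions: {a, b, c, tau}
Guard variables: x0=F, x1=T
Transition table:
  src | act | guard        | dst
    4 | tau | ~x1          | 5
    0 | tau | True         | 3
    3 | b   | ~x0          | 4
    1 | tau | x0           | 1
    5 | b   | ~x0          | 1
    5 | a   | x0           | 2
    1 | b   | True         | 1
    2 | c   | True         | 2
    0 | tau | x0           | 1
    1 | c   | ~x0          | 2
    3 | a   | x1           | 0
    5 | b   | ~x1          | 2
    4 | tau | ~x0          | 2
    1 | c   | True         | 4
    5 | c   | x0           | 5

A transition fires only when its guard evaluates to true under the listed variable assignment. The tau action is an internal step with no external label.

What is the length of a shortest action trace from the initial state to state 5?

Layered search for 5:
  L0 = {0}
  L1 = {3}
  L2 = {4}
  L3 = {2}
5 never appears.

Answer: UNREACHABLE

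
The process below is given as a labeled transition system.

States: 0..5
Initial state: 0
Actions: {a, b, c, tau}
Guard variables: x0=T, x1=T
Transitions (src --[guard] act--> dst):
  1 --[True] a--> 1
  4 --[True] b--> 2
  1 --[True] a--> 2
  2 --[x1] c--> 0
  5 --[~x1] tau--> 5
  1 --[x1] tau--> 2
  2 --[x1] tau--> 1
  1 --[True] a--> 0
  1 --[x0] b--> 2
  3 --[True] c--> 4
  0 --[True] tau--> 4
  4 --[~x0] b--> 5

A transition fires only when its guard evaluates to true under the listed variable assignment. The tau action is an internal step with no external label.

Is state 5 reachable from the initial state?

Answer: UNREACHABLE

Working:
10 transition(s) survive guard evaluation.
Layer 0: {0}
Layer 1: {4}  cumulative {0,4}
Layer 2: {2}  cumulative {0,2,4}
Layer 3: {1}  cumulative {0,1,2,4}
Reach set: {0,1,2,4}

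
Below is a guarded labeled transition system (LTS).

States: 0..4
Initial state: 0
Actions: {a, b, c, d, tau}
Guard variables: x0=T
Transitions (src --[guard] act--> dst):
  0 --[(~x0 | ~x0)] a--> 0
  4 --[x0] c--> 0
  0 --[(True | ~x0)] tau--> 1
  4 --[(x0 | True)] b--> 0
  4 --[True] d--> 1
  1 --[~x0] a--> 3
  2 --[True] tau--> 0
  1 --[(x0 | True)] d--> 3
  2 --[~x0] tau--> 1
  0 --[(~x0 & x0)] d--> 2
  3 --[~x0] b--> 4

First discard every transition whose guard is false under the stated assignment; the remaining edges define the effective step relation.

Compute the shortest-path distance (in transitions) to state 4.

Breadth-first toward 4:
  depth 0: {0}
  depth 1: {1}
  depth 2: {3}
4 never appears.

Answer: UNREACHABLE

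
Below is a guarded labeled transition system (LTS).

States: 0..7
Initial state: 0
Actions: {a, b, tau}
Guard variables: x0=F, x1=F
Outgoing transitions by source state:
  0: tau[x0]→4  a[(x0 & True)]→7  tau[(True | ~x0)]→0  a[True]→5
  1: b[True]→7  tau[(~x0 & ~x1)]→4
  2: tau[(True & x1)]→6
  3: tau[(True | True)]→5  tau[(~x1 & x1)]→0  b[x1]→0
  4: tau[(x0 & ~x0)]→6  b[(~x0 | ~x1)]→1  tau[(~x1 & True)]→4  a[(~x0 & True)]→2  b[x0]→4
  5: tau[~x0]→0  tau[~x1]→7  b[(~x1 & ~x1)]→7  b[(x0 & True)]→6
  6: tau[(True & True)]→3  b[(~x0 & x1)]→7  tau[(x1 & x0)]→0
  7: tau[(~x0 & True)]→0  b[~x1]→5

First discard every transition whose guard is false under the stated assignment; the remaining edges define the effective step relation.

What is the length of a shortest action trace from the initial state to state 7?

Answer: 2

Trace:
Breadth-first toward 7:
  depth 0: {0}
  depth 1: {5}
  depth 2: {7}
first hit 7 at d=2 via a·b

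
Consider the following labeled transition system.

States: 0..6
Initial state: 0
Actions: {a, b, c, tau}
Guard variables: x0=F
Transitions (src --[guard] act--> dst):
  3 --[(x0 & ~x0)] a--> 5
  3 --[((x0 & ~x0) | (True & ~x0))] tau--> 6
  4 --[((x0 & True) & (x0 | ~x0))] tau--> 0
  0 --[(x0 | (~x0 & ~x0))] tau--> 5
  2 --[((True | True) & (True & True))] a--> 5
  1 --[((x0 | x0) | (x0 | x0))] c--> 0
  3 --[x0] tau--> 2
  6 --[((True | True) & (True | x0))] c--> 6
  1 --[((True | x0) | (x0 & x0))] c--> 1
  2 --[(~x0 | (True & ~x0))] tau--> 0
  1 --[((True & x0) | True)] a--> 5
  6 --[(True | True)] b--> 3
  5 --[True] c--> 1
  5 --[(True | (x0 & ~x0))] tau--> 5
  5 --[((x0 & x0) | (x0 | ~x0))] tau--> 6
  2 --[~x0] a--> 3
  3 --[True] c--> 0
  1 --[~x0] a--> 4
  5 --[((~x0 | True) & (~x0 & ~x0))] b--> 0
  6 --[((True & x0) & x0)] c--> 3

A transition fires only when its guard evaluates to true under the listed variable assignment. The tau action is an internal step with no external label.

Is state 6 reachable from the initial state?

Answer: REACHABLE

Trace:
After dropping false guards: 15 live edges.
Layer 0: {0}
Layer 1: {5}  cumulative {0,5}
Layer 2: {1,6}  cumulative {0,1,5,6}
Layer 3: {3,4}  cumulative {0,1,3,4,5,6}
Reachable = {0,1,3,4,5,6}
trace reaching 6: tau·tau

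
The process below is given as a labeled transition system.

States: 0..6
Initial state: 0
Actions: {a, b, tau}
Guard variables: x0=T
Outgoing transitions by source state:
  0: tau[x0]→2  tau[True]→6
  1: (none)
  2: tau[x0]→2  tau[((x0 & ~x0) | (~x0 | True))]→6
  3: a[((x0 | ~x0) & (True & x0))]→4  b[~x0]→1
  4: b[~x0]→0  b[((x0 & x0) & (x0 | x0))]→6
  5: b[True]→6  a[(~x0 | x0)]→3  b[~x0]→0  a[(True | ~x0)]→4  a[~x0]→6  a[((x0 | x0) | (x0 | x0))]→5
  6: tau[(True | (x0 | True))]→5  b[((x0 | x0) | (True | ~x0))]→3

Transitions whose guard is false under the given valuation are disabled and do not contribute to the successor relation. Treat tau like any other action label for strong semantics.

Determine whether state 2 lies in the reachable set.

Guard filter leaves 12 enabled edge(s).
Layer 0: {0}
Layer 1: {2,6}  now seen {0,2,6}
Layer 2: {3,5}  now seen {0,2,3,5,6}
Layer 3: {4}  now seen {0,2,3,4,5,6}
R = {0,2,3,4,5,6}
trace reaching 2: tau

Answer: REACHABLE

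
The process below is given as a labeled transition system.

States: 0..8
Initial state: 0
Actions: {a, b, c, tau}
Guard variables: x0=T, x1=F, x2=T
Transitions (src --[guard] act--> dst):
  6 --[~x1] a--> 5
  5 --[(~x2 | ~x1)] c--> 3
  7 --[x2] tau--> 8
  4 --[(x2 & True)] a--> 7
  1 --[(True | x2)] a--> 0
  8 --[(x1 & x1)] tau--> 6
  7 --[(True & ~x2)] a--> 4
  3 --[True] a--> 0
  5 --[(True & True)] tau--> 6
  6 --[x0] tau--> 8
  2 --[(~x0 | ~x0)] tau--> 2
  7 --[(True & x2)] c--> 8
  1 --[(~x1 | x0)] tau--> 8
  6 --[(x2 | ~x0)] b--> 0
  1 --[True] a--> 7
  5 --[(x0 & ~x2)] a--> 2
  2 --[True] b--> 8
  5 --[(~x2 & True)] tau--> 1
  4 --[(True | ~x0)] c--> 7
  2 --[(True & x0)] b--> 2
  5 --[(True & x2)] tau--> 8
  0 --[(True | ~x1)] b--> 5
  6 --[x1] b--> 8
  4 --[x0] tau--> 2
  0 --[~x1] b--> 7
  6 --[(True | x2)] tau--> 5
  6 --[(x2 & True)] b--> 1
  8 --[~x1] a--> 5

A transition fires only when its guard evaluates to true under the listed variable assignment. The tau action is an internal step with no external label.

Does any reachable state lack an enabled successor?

Reachable = {0,1,3,5,6,7,8}
  0: b→5  b→7  [deg 2]
  1: a→0  a→7  tau→8  [deg 3]
  3: a→0  [deg 1]
  5: c→3  tau→6  tau→8  [deg 3]
  6: a→5  b→0  b→1  tau→5  tau→8  [deg 5]
  7: c→8  tau→8  [deg 2]
  8: a→5  [deg 1]

Answer: DEADLOCK-FREE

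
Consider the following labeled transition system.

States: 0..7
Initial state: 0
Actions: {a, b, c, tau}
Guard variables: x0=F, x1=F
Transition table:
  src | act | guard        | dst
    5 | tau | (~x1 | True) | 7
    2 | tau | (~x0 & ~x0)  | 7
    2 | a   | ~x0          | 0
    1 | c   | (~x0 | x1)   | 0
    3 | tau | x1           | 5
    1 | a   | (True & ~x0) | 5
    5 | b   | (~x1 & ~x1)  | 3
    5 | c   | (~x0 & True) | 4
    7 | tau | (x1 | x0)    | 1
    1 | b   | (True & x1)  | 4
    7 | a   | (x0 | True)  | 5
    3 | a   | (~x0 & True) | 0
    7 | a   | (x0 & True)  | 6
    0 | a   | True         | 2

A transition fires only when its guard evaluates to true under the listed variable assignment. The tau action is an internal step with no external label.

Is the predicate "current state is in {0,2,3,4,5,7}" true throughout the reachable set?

Inv-set: {0,2,3,4,5,7}
Reach set: {0,2,3,4,5,7}
  0: ok
  2: ok
  3: ok
  4: ok
  5: ok
  7: ok

Answer: INVARIANT HOLDS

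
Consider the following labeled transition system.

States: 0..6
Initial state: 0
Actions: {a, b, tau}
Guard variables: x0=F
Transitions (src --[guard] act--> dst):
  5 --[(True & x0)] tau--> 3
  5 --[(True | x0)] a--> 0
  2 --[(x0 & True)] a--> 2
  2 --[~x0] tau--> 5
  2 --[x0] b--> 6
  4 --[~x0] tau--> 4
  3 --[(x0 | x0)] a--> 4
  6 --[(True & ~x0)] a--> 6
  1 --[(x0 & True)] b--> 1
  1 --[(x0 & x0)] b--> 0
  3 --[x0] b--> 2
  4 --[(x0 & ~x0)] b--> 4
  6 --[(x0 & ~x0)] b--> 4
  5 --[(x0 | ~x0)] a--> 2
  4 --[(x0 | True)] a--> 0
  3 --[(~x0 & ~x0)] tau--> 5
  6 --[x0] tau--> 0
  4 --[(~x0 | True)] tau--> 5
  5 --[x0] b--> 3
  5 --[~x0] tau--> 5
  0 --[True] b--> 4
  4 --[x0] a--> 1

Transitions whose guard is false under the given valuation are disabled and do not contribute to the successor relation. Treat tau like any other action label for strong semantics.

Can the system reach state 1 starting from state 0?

10 transition(s) survive guard evaluation.
depth 0: {0}
depth 1: {4}  cumulative {0,4}
depth 2: {5}  cumulative {0,4,5}
depth 3: {2}  cumulative {0,2,4,5}
Reach set: {0,2,4,5}

Answer: UNREACHABLE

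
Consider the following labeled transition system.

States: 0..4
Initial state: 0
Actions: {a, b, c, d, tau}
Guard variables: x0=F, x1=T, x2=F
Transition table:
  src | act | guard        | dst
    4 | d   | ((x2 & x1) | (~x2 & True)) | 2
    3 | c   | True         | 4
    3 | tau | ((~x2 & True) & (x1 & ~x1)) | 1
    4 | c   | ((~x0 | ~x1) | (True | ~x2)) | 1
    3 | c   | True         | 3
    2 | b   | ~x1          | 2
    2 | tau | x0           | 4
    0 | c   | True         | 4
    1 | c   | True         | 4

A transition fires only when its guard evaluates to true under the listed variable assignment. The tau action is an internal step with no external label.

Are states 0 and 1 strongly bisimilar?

Refine partition for ~:
  π0 = {{0,1,2,3,4}}
  π1 = {{0,1,3},{2},{4}}
  π2 = {{0,1},{2},{3},{4}}
Fixed point at round 3; 4 class(es).
[0]={0,1}  [1]={0,1}

Answer: BISIMILAR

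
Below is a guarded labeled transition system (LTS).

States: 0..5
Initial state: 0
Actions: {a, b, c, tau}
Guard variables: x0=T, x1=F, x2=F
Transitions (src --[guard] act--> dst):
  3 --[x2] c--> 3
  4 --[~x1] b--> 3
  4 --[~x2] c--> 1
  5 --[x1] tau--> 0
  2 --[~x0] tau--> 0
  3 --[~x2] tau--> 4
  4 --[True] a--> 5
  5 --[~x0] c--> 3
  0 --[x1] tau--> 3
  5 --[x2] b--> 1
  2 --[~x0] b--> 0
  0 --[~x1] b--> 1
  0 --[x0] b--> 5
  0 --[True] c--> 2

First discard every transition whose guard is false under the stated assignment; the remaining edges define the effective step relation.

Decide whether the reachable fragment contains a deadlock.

Reachable = {0,1,2,5}
  0: b→1  b→5  c→2  [3 out]
  1: ∅  [no exit]
  2: ∅  [no exit]
  5: ∅  [no exit]
trace reaching 1: b

Answer: DEADLOCK at state 1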